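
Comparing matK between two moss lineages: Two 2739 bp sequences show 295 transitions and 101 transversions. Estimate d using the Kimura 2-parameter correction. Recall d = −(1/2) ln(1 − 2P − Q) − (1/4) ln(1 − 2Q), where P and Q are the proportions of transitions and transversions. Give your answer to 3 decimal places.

0.165

P = 295/2739 ≈ 0.107704 and Q = 101/2739 ≈ 0.036875.
Under the Kimura two-parameter model, d = −½ ln(1 − 2P − Q) − ¼ ln(1 − 2Q).
1 − 2P − Q = 0.747717, giving −½ ln(0.747717) = 0.145365.
1 − 2Q = 0.92625, giving −¼ ln(0.92625) = 0.019153.
d = 0.145365 + 0.019153 = 0.164518.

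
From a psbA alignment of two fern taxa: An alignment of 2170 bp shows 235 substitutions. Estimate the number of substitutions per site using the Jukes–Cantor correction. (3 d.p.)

0.117

p = 235/2170 ≈ 0.108295.
d = −(3/4) ln(1 − 4p/3) = −0.75 ln(1 − 0.144393) = −0.75 ln(0.855607)
  = −0.75 × (-0.155944) = 0.116958 substitutions/site.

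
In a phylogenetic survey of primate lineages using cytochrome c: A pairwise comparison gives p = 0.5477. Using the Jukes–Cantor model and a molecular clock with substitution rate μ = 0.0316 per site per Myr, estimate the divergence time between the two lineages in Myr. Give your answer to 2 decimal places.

d = −(3/4) ln(1 − 4p/3) = −0.75 ln(1 − 0.730267) = −0.75 ln(0.269733)
  = −0.75 × (-1.310323) = 0.982742 substitutions/site.
Under a molecular clock d = 2μt, so t = d/(2μ) = 0.982742 / (2 × 0.0316) = 15.55 Myr.

15.55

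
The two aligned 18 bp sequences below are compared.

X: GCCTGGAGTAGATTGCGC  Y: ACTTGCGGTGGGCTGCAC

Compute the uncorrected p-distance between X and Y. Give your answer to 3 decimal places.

The sequences differ at 8 of 18 positions (sites 1, 3, 6, 7, 10, 12, 13, 17).
p = 8/18 = 0.444444… ≈ 0.444 (to 3 d.p.).

0.444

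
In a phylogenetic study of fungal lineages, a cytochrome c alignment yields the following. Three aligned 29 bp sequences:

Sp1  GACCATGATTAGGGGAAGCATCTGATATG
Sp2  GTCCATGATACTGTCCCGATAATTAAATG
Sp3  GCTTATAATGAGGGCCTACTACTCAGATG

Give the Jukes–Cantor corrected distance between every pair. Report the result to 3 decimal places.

Sp1–Sp2: 14/29 sites differ → p ≈ 0.482759, d = −0.75 ln(1 − 0.643679) = 0.773942 ≈ 0.774.
Sp1–Sp3: 13/29 sites differ → p ≈ 0.448276, d = −0.75 ln(1 − 0.597701) = 0.682920 ≈ 0.683.
Sp2–Sp3: 14/29 sites differ → p ≈ 0.482759, d = −0.75 ln(1 − 0.643679) = 0.773942 ≈ 0.774.

d(Sp1,Sp2) = 0.774, d(Sp1,Sp3) = 0.683, d(Sp2,Sp3) = 0.774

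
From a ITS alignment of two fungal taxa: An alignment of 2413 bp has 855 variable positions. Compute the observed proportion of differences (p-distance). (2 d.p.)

0.35

p = 855/2413 = 0.354330… ≈ 0.35 (to 2 d.p.).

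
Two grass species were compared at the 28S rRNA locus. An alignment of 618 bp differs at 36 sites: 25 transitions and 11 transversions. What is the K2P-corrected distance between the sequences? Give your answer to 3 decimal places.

0.061

P = 25/618 ≈ 0.040453 and Q = 11/618 ≈ 0.017799.
Under the Kimura two-parameter model, d = −½ ln(1 − 2P − Q) − ¼ ln(1 − 2Q).
1 − 2P − Q = 0.901295, giving −½ ln(0.901295) = 0.051961.
1 − 2Q = 0.964402, giving −¼ ln(0.964402) = 0.009062.
d = 0.051961 + 0.009062 = 0.061023.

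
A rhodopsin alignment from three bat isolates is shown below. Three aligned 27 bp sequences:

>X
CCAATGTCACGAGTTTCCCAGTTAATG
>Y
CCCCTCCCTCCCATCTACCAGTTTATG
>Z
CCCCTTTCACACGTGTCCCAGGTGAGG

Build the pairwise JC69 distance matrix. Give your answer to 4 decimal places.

d(X,Y) = 0.5876, d(X,Z) = 0.4408, d(Y,Z) = 0.5107

X–Y: 11/27 sites differ → p ≈ 0.407407, d = −0.75 ln(1 − 0.543209) = 0.587647 ≈ 0.5876.
X–Z: 9/27 sites differ → p ≈ 0.333333, d = −0.75 ln(1 − 0.444444) = 0.440839 ≈ 0.4408.
Y–Z: 10/27 sites differ → p ≈ 0.37037, d = −0.75 ln(1 − 0.493827) = 0.510658 ≈ 0.5107.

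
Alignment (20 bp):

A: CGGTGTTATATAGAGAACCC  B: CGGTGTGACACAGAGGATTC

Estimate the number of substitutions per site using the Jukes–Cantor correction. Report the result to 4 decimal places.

The sequences differ at 6 of 20 sites (7, 9, 11, 16, 18, 19), so p = 6/20 = 0.3.
d = −(3/4) ln(1 − 4p/3) = −0.75 ln(1 − 0.4) = −0.75 ln(0.6)
  = −0.75 × (-0.510826) = 0.383120 substitutions/site.

0.3831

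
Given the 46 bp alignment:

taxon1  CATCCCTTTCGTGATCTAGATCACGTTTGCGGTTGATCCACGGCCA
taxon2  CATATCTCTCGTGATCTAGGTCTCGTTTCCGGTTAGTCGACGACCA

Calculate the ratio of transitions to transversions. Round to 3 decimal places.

1.500

Transitions are A↔G and C↔T; transversions are all other mismatches.
Transitions: 6. Transversions: 4.
R = 6/4 = 1.500.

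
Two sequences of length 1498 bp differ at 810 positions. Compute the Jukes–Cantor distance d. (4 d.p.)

p = 810/1498 ≈ 0.540721.
d = −(3/4) ln(1 − 4p/3) = −0.75 ln(1 − 0.720961) = −0.75 ln(0.279039)
  = −0.75 × (-1.276404) = 0.957303 substitutions/site.

0.9573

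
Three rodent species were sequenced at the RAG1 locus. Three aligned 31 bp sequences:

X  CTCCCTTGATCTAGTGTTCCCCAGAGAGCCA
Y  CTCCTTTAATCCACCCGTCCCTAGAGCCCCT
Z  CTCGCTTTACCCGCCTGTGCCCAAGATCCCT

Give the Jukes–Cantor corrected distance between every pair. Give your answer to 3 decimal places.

X–Y: 11/31 sites differ → p ≈ 0.354839, d = −0.75 ln(1 − 0.473119) = 0.480585 ≈ 0.481.
X–Z: 16/31 sites differ → p ≈ 0.516129, d = −0.75 ln(1 − 0.688172) = 0.873978 ≈ 0.874.
Y–Z: 12/31 sites differ → p ≈ 0.387097, d = −0.75 ln(1 − 0.516129) = 0.544453 ≈ 0.544.

d(X,Y) = 0.481, d(X,Z) = 0.874, d(Y,Z) = 0.544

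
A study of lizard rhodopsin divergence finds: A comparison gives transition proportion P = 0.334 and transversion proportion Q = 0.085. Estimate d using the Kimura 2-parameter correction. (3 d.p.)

0.746

Under the Kimura two-parameter model, d = −½ ln(1 − 2P − Q) − ¼ ln(1 − 2Q).
1 − 2P − Q = 0.247, giving −½ ln(0.247) = 0.699183.
1 − 2Q = 0.83, giving −¼ ln(0.83) = 0.046582.
d = 0.699183 + 0.046582 = 0.745765.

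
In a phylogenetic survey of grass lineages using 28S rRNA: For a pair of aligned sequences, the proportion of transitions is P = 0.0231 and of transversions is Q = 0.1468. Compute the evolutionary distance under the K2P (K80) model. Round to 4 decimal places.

0.1941

Under the Kimura two-parameter model, d = −½ ln(1 − 2P − Q) − ¼ ln(1 − 2Q).
1 − 2P − Q = 0.807, giving −½ ln(0.807) = 0.107216.
1 − 2Q = 0.7064, giving −¼ ln(0.7064) = 0.086893.
d = 0.107216 + 0.086893 = 0.194109.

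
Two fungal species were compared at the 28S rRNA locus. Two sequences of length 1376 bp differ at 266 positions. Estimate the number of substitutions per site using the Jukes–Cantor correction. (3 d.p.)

0.224

p = 266/1376 ≈ 0.193314.
d = −(3/4) ln(1 − 4p/3) = −0.75 ln(1 − 0.257752) = −0.75 ln(0.742248)
  = −0.75 × (-0.298072) = 0.223554 substitutions/site.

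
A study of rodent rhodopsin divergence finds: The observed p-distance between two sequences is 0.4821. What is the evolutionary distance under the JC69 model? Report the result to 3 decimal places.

d = −(3/4) ln(1 − 4p/3) = −0.75 ln(1 − 0.6428) = −0.75 ln(0.3572)
  = −0.75 × (-1.029459) = 0.772094 substitutions/site.

0.772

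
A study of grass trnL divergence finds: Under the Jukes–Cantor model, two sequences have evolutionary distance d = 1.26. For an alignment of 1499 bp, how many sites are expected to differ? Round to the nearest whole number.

915

Invert JC69: p = (3/4)(1 − e^(−4d/3)) = 0.75 × (1 − e^(-1.68)) = 0.75 × (1 − 0.186374) = 0.610220.
Expected differing sites = pL ≈ 0.610220 × 1499 = 914.71978 ≈ 915.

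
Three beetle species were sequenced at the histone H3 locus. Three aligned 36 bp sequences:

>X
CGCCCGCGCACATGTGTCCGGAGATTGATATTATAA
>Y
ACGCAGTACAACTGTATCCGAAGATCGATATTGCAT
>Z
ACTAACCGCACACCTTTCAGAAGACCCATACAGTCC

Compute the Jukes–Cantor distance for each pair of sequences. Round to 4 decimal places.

X–Y: 14/36 sites differ → p ≈ 0.388889, d = −0.75 ln(1 − 0.518519) = 0.548166 ≈ 0.5482.
X–Z: 19/36 sites differ → p ≈ 0.527778, d = −0.75 ln(1 − 0.703704) = 0.912297 ≈ 0.9123.
Y–Z: 18/36 sites differ → p = 0.5, d = −0.75 ln(1 − 0.666667) = 0.823960 ≈ 0.8240.

d(X,Y) = 0.5482, d(X,Z) = 0.9123, d(Y,Z) = 0.8240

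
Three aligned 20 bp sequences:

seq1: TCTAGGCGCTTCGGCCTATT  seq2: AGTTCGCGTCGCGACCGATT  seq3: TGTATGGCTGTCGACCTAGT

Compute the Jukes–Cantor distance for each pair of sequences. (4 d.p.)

d(seq1,seq2) = 0.6872, d(seq1,seq3) = 0.5716, d(seq2,seq3) = 0.6872

seq1–seq2: 9/20 sites differ → p = 0.45, d = −0.75 ln(1 − 0.6) = 0.687218 ≈ 0.6872.
seq1–seq3: 8/20 sites differ → p = 0.4, d = −0.75 ln(1 − 0.533333) = 0.571605 ≈ 0.5716.
seq2–seq3: 9/20 sites differ → p = 0.45, d = −0.75 ln(1 − 0.6) = 0.687218 ≈ 0.6872.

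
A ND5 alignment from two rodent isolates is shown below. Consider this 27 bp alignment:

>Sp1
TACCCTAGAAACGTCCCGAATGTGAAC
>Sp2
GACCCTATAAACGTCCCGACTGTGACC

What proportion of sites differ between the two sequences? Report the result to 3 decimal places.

The sequences differ at 4 of 27 positions (sites 1, 8, 20, 26).
p = 4/27 = 0.148148… ≈ 0.148 (to 3 d.p.).

0.148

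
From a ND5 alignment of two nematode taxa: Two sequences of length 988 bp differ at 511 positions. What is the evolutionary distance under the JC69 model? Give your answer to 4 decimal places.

p = 511/988 ≈ 0.517206.
d = −(3/4) ln(1 − 4p/3) = −0.75 ln(1 − 0.689608) = −0.75 ln(0.310392)
  = −0.75 × (-1.169919) = 0.877439 substitutions/site.

0.8774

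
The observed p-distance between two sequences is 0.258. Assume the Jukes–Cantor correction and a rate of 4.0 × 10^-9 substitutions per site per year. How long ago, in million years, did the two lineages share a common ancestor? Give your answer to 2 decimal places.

39.52

d = −(3/4) ln(1 − 4p/3) = −0.75 ln(1 − 0.344) = −0.75 ln(0.656)
  = −0.75 × (-0.421594) = 0.316196 substitutions/site.
Under a molecular clock d = 2μt, so t = d/(2μ) = 0.316196 / (2 × 4.0 × 10^-9) = 39.52 million years.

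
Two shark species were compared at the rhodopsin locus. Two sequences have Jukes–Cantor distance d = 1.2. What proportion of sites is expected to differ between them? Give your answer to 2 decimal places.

0.60

p = (3/4)(1 − e^(−4d/3)) = 0.75 × (1 − e^(-1.6)) = 0.75 × (1 − 0.201897) = 0.598577.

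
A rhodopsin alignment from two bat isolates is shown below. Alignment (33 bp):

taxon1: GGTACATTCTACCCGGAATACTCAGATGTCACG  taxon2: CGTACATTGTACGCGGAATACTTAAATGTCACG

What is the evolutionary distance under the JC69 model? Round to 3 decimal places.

0.169

The sequences differ at 5 of 33 sites (1, 9, 13, 23, 25), so p = 5/33 ≈ 0.151515.
d = −(3/4) ln(1 − 4p/3) = −0.75 ln(1 − 0.20202) = −0.75 ln(0.79798)
  = −0.75 × (-0.225672) = 0.169254 substitutions/site.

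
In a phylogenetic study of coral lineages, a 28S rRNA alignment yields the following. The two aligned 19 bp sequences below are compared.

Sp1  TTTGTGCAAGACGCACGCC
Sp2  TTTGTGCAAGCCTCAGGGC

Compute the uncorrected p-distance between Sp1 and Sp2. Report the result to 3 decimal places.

0.211

The sequences differ at 4 of 19 positions (sites 11, 13, 16, 18).
p = 4/19 = 0.210526… ≈ 0.211 (to 3 d.p.).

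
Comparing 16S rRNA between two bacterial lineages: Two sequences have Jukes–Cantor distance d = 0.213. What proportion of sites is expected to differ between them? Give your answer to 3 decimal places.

0.185

p = (3/4)(1 − e^(−4d/3)) = 0.75 × (1 − e^(-0.284)) = 0.75 × (1 − 0.752767) = 0.185425.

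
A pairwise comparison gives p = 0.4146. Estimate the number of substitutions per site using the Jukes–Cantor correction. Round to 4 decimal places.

0.6036

d = −(3/4) ln(1 − 4p/3) = −0.75 ln(1 − 0.5528) = −0.75 ln(0.4472)
  = −0.75 × (-0.804749) = 0.603562 substitutions/site.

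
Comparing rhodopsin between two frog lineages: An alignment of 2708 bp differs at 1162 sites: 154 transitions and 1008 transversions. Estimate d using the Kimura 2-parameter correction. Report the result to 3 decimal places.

P = 154/2708 ≈ 0.056869 and Q = 1008/2708 ≈ 0.37223.
Under the Kimura two-parameter model, d = −½ ln(1 − 2P − Q) − ¼ ln(1 − 2Q).
1 − 2P − Q = 0.514032, giving −½ ln(0.514032) = 0.332735.
1 − 2Q = 0.25554, giving −¼ ln(0.25554) = 0.341094.
d = 0.332735 + 0.341094 = 0.673829.

0.674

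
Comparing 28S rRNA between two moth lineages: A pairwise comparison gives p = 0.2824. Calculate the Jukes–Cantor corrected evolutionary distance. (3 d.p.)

d = −(3/4) ln(1 − 4p/3) = −0.75 ln(1 − 0.376533) = −0.75 ln(0.623467)
  = −0.75 × (-0.472459) = 0.354344 substitutions/site.

0.354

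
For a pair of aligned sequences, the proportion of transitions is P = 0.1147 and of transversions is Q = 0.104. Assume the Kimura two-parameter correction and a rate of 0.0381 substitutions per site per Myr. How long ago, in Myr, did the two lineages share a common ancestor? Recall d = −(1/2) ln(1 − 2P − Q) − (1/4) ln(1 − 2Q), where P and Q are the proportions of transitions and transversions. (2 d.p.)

3.43

Under the Kimura two-parameter model, d = −½ ln(1 − 2P − Q) − ¼ ln(1 − 2Q).
1 − 2P − Q = 0.6666, giving −½ ln(0.6666) = 0.202783.
1 − 2Q = 0.792, giving −¼ ln(0.792) = 0.058298.
d = 0.202783 + 0.058298 = 0.261081.
Under a molecular clock d = 2μt, so t = d/(2μ) = 0.261081 / (2 × 0.0381) = 3.43 Myr.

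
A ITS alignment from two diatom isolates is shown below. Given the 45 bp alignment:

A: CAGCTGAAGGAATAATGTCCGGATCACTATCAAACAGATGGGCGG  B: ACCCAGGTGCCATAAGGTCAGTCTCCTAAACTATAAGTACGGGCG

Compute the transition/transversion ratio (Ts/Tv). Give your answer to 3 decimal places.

Transitions are A↔G and C↔T; transversions are all other mismatches.
Transitions: 2. Transversions: 22.
R = 2/22 = 0.090909… ≈ 0.091 (to 3 d.p.).

0.091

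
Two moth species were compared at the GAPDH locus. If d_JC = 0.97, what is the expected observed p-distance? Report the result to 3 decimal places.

0.544

p = (3/4)(1 − e^(−4d/3)) = 0.75 × (1 − e^(-1.293333)) = 0.75 × (1 − 0.274355) = 0.544234.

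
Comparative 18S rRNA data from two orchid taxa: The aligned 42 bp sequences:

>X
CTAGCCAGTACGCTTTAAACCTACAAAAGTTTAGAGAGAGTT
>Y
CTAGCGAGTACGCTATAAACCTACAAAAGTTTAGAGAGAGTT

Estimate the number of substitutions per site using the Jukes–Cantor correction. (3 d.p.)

0.049

The sequences differ at 2 of 42 sites (6, 15), so p = 2/42 ≈ 0.047619.
d = −(3/4) ln(1 − 4p/3) = −0.75 ln(1 − 0.063492) = −0.75 ln(0.936508)
  = −0.75 × (-0.065597) = 0.049198 substitutions/site.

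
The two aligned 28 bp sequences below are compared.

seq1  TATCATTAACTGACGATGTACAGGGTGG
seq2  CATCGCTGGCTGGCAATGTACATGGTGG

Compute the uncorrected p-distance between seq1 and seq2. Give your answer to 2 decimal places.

The sequences differ at 8 of 28 positions (sites 1, 5, 6, 8, 9, 13, 15, 23).
p = 8/28 = 0.285714… ≈ 0.29 (to 2 d.p.).

0.29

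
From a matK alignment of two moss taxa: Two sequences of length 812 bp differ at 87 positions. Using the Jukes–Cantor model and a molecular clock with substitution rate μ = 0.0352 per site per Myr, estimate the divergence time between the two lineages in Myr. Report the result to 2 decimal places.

p = 87/812 ≈ 0.107143.
d = −(3/4) ln(1 − 4p/3) = −0.75 ln(1 − 0.142857) = −0.75 ln(0.857143)
  = −0.75 × (-0.154151) = 0.115613 substitutions/site.
Under a molecular clock d = 2μt, so t = d/(2μ) = 0.115613 / (2 × 0.0352) = 1.64 Myr.

1.64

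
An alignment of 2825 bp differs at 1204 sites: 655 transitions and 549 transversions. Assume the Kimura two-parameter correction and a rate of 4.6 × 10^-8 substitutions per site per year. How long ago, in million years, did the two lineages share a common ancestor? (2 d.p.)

7.17

P = 655/2825 ≈ 0.231858 and Q = 549/2825 ≈ 0.194336.
Under the Kimura two-parameter model, d = −½ ln(1 − 2P − Q) − ¼ ln(1 − 2Q).
1 − 2P − Q = 0.341948, giving −½ ln(0.341948) = 0.536548.
1 − 2Q = 0.611328, giving −¼ ln(0.611328) = 0.123030.
d = 0.536548 + 0.123030 = 0.659578.
Under a molecular clock d = 2μt, so t = d/(2μ) = 0.659578 / (2 × 4.6 × 10^-8) = 7.17 million years.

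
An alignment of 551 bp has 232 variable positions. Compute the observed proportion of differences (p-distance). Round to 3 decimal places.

p = 232/551 = 0.421052… ≈ 0.421 (to 3 d.p.).

0.421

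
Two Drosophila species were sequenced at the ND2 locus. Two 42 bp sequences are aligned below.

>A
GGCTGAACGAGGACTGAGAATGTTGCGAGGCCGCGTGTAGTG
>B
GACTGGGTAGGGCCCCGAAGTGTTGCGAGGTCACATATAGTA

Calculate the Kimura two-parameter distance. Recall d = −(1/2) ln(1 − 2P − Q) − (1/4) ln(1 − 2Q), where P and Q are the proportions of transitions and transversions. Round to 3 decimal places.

Of 42 sites, 15 differences are transitions and 2 are transversions, so P = 15/42 ≈ 0.357143 and Q = 2/42 ≈ 0.047619.
Under the Kimura two-parameter model, d = −½ ln(1 − 2P − Q) − ¼ ln(1 − 2Q).
1 − 2P − Q = 0.238095, giving −½ ln(0.238095) = 0.717543.
1 − 2Q = 0.904762, giving −¼ ln(0.904762) = 0.025021.
d = 0.717543 + 0.025021 = 0.742564.

0.743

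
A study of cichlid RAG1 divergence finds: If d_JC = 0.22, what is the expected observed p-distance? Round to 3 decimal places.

p = (3/4)(1 − e^(−4d/3)) = 0.75 × (1 − e^(-0.293333)) = 0.75 × (1 − 0.745774) = 0.190670.

0.191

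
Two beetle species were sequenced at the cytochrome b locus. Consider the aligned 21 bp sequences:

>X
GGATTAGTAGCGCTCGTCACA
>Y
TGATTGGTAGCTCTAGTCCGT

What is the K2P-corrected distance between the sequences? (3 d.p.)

0.452

Of 21 sites, 1 differences are transitions and 6 are transversions, so P = 1/21 ≈ 0.047619 and Q = 6/21 ≈ 0.285714.
Under the Kimura two-parameter model, d = −½ ln(1 − 2P − Q) − ¼ ln(1 − 2Q).
1 − 2P − Q = 0.619048, giving −½ ln(0.619048) = 0.239786.
1 − 2Q = 0.428572, giving −¼ ln(0.428572) = 0.211824.
d = 0.239786 + 0.211824 = 0.451610.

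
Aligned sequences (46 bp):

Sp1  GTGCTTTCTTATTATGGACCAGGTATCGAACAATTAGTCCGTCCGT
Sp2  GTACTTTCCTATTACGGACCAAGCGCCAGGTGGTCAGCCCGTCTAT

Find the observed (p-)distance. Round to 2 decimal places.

0.37

The sequences differ at 17 of 46 positions.
p = 17/46 = 0.369565… ≈ 0.37 (to 2 d.p.).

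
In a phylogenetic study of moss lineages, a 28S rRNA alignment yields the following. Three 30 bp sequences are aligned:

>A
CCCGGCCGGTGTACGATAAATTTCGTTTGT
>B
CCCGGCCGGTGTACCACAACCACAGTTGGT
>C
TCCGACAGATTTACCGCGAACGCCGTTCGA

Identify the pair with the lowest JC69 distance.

A and B

A–B: 8/30 differ, p = 0.267, d = 0.330.
A–C: 14/30 differ, p = 0.467, d = 0.730.
B–C: 12/30 differ, p = 0.400, d = 0.572.
The smallest distance is between A and B.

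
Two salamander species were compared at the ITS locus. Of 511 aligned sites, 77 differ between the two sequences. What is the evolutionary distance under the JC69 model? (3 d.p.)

0.168

p = 77/511 ≈ 0.150685.
d = −(3/4) ln(1 − 4p/3) = −0.75 ln(1 − 0.200913) = −0.75 ln(0.799087)
  = −0.75 × (-0.224285) = 0.168214 substitutions/site.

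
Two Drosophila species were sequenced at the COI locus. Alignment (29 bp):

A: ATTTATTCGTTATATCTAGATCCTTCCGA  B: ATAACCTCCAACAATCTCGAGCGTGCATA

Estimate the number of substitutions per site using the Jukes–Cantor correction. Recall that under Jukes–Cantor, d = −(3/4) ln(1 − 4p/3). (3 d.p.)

0.878

The sequences differ at 15 of 29 sites, so p = 15/29 ≈ 0.517241.
d = −(3/4) ln(1 − 4p/3) = −0.75 ln(1 − 0.689655) = −0.75 ln(0.310345)
  = −0.75 × (-1.170071) = 0.877553 substitutions/site.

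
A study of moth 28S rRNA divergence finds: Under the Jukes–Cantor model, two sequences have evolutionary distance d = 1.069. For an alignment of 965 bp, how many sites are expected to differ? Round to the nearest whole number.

550

Invert JC69: p = (3/4)(1 − e^(−4d/3)) = 0.75 × (1 − e^(-1.425333)) = 0.75 × (1 − 0.240428) = 0.569679.
Expected differing sites = pL ≈ 0.569679 × 965 = 549.740235 ≈ 550.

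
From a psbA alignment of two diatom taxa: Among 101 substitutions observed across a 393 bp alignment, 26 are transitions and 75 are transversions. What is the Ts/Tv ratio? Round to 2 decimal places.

0.35

R = 26/75 = 0.346666… ≈ 0.35 (to 2 d.p.).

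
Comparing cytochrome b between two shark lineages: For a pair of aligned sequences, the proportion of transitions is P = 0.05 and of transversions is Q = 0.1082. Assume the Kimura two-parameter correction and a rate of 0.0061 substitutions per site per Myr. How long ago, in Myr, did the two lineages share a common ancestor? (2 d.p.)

Under the Kimura two-parameter model, d = −½ ln(1 − 2P − Q) − ¼ ln(1 − 2Q).
1 − 2P − Q = 0.7918, giving −½ ln(0.7918) = 0.116723.
1 − 2Q = 0.7836, giving −¼ ln(0.7836) = 0.060964.
d = 0.116723 + 0.060964 = 0.177687.
Under a molecular clock d = 2μt, so t = d/(2μ) = 0.177687 / (2 × 0.0061) = 14.56 Myr.

14.56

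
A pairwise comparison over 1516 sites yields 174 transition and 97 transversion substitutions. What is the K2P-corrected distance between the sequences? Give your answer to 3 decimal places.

P = 174/1516 ≈ 0.114776 and Q = 97/1516 ≈ 0.063984.
Under the Kimura two-parameter model, d = −½ ln(1 − 2P − Q) − ¼ ln(1 − 2Q).
1 − 2P − Q = 0.706464, giving −½ ln(0.706464) = 0.173742.
1 − 2Q = 0.872032, giving −¼ ln(0.872032) = 0.034232.
d = 0.173742 + 0.034232 = 0.207974.

0.208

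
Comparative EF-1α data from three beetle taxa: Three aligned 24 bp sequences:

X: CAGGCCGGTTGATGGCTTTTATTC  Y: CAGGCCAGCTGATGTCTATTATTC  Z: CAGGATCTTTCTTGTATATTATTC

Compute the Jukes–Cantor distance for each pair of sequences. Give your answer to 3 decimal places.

d(X,Y) = 0.188, d(X,Z) = 0.520, d(Y,Z) = 0.441

X–Y: 4/24 sites differ → p ≈ 0.166667, d = −0.75 ln(1 − 0.222223) = 0.188487 ≈ 0.188.
X–Z: 9/24 sites differ → p = 0.375, d = −0.75 ln(1 − 0.5) = 0.519860 ≈ 0.520.
Y–Z: 8/24 sites differ → p ≈ 0.333333, d = −0.75 ln(1 − 0.444444) = 0.440839 ≈ 0.441.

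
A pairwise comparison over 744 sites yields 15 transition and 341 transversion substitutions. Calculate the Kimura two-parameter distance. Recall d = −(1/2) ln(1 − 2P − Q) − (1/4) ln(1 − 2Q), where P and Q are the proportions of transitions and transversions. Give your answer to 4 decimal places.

P = 15/744 ≈ 0.020161 and Q = 341/744 ≈ 0.458333.
Under the Kimura two-parameter model, d = −½ ln(1 − 2P − Q) − ¼ ln(1 − 2Q).
1 − 2P − Q = 0.501345, giving −½ ln(0.501345) = 0.345230.
1 − 2Q = 0.083334, giving −¼ ln(0.083334) = 0.621225.
d = 0.345230 + 0.621225 = 0.966455.

0.9665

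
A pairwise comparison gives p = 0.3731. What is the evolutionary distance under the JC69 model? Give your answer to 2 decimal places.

0.52

d = −(3/4) ln(1 − 4p/3) = −0.75 ln(1 − 0.497467) = −0.75 ln(0.502533)
  = −0.75 × (-0.688094) = 0.516071 substitutions/site.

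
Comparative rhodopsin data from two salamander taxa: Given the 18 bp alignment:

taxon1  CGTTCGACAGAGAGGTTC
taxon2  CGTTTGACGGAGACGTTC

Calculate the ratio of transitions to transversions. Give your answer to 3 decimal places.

2.000

Transitions are A↔G and C↔T; transversions are all other mismatches.
Transitions: 2. Transversions: 1.
R = 2/1 = 2.000.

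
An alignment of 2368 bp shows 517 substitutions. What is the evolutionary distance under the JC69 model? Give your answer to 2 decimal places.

p = 517/2368 ≈ 0.218328.
d = −(3/4) ln(1 − 4p/3) = −0.75 ln(1 − 0.291104) = −0.75 ln(0.708896)
  = −0.75 × (-0.344046) = 0.258035 substitutions/site.

0.26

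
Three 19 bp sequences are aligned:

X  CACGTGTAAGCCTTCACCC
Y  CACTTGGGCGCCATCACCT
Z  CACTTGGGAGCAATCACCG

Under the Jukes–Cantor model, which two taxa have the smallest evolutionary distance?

Y and Z

X–Y: 6/19 differ, p = 0.316, d = 0.410.
X–Z: 6/19 differ, p = 0.316, d = 0.410.
Y–Z: 3/19 differ, p = 0.158, d = 0.177.
The smallest distance is between Y and Z.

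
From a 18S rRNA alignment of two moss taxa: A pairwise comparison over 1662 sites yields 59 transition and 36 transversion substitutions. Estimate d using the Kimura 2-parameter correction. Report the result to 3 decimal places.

P = 59/1662 ≈ 0.035499 and Q = 36/1662 ≈ 0.021661.
Under the Kimura two-parameter model, d = −½ ln(1 − 2P − Q) − ¼ ln(1 − 2Q).
1 − 2P − Q = 0.907341, giving −½ ln(0.907341) = 0.048618.
1 − 2Q = 0.956678, giving −¼ ln(0.956678) = 0.011072.
d = 0.048618 + 0.011072 = 0.059690.

0.060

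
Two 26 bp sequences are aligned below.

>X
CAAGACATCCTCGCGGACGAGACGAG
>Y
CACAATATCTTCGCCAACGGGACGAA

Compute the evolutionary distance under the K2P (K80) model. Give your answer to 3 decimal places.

Of 26 sites, 6 differences are transitions and 2 are transversions, so P = 6/26 ≈ 0.230769 and Q = 2/26 ≈ 0.076923.
Under the Kimura two-parameter model, d = −½ ln(1 − 2P − Q) − ¼ ln(1 − 2Q).
1 − 2P − Q = 0.461539, giving −½ ln(0.461539) = 0.386594.
1 − 2Q = 0.846154, giving −¼ ln(0.846154) = 0.041763.
d = 0.386594 + 0.041763 = 0.428357.

0.428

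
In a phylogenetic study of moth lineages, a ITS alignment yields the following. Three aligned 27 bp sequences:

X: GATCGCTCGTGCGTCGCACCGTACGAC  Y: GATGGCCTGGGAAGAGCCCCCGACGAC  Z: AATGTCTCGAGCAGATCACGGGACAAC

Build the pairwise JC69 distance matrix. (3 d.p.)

X–Y: 11/27 sites differ → p ≈ 0.407407, d = −0.75 ln(1 − 0.543209) = 0.587647 ≈ 0.588.
X–Z: 11/27 sites differ → p ≈ 0.407407, d = −0.75 ln(1 − 0.543209) = 0.587647 ≈ 0.588.
Y–Z: 11/27 sites differ → p ≈ 0.407407, d = −0.75 ln(1 − 0.543209) = 0.587647 ≈ 0.588.

d(X,Y) = 0.588, d(X,Z) = 0.588, d(Y,Z) = 0.588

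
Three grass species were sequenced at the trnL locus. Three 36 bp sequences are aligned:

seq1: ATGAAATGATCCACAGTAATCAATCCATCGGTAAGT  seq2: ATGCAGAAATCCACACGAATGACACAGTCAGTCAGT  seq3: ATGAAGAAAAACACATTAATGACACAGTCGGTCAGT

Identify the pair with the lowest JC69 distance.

seq2 and seq3

seq1–seq2: 13/36 differ, p = 0.361, d = 0.493.
seq1–seq3: 12/36 differ, p = 0.333, d = 0.441.
seq2–seq3: 6/36 differ, p = 0.167, d = 0.188.
The smallest distance is between seq2 and seq3.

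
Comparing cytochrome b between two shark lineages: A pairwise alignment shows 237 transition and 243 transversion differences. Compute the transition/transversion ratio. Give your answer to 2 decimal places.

R = 237/243 = 0.975308… ≈ 0.98 (to 2 d.p.).

0.98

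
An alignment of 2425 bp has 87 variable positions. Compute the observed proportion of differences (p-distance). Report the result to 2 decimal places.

0.04

p = 87/2425 = 0.035876… ≈ 0.04 (to 2 d.p.).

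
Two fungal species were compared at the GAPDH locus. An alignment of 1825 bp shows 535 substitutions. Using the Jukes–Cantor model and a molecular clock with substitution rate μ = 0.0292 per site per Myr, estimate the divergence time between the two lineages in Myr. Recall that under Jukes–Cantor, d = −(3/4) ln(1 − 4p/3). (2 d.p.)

p = 535/1825 ≈ 0.293151.
d = −(3/4) ln(1 − 4p/3) = −0.75 ln(1 − 0.390868) = −0.75 ln(0.609132)
  = −0.75 × (-0.495720) = 0.371790 substitutions/site.
Under a molecular clock d = 2μt, so t = d/(2μ) = 0.371790 / (2 × 0.0292) = 6.37 Myr.

6.37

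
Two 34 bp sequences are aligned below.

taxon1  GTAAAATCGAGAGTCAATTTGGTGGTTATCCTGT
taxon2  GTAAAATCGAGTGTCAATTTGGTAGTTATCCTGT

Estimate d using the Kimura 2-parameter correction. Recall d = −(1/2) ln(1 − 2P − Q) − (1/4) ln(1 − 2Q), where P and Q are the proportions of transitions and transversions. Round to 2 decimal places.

Of 34 sites, 1 differences are transitions and 1 are transversions, so P = 1/34 ≈ 0.029412 and Q = 1/34 ≈ 0.029412.
Under the Kimura two-parameter model, d = −½ ln(1 − 2P − Q) − ¼ ln(1 − 2Q).
1 − 2P − Q = 0.911764, giving −½ ln(0.911764) = 0.046187.
1 − 2Q = 0.941176, giving −¼ ln(0.941176) = 0.015156.
d = 0.046187 + 0.015156 = 0.061343.

0.06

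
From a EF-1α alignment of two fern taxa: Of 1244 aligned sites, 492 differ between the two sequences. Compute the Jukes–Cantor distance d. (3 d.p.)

0.562

p = 492/1244 ≈ 0.395498.
d = −(3/4) ln(1 − 4p/3) = −0.75 ln(1 − 0.527331) = −0.75 ln(0.472669)
  = −0.75 × (-0.749360) = 0.562020 substitutions/site.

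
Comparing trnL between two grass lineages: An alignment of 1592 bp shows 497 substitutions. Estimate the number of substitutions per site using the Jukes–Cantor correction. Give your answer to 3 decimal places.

p = 497/1592 ≈ 0.312186.
d = −(3/4) ln(1 − 4p/3) = −0.75 ln(1 − 0.416248) = −0.75 ln(0.583752)
  = −0.75 × (-0.538279) = 0.403709 substitutions/site.

0.404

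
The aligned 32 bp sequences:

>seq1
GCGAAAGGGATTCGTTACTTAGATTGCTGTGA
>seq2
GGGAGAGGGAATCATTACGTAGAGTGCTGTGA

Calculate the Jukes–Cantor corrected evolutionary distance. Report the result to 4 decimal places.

0.2158

The sequences differ at 6 of 32 sites (2, 5, 11, 14, 19, 24), so p = 6/32 = 0.1875.
d = −(3/4) ln(1 − 4p/3) = −0.75 ln(1 − 0.25) = −0.75 ln(0.75)
  = −0.75 × (-0.287682) = 0.215762 substitutions/site.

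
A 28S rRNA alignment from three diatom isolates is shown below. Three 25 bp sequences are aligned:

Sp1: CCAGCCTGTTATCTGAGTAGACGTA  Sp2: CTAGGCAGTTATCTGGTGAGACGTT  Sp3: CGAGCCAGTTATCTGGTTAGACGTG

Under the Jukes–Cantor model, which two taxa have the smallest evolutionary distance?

Sp2 and Sp3

Sp1–Sp2: 7/25 differ, p = 0.280, d = 0.351.
Sp1–Sp3: 5/25 differ, p = 0.200, d = 0.233.
Sp2–Sp3: 4/25 differ, p = 0.160, d = 0.180.
The smallest distance is between Sp2 and Sp3.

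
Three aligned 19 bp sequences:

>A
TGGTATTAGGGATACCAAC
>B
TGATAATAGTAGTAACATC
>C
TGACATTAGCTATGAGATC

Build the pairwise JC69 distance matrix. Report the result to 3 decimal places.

d(A,B) = 0.507, d(A,C) = 0.618, d(B,C) = 0.507

A–B: 7/19 sites differ → p ≈ 0.368421, d = −0.75 ln(1 − 0.491228) = 0.506816 ≈ 0.507.
A–C: 8/19 sites differ → p ≈ 0.421053, d = −0.75 ln(1 − 0.561404) = 0.618132 ≈ 0.618.
B–C: 7/19 sites differ → p ≈ 0.368421, d = −0.75 ln(1 − 0.491228) = 0.506816 ≈ 0.507.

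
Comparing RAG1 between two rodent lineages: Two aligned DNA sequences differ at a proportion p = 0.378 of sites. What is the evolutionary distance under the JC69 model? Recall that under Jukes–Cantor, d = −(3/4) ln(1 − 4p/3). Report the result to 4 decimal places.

0.5259

d = −(3/4) ln(1 − 4p/3) = −0.75 ln(1 − 0.504) = −0.75 ln(0.496)
  = −0.75 × (-0.701179) = 0.525884 substitutions/site.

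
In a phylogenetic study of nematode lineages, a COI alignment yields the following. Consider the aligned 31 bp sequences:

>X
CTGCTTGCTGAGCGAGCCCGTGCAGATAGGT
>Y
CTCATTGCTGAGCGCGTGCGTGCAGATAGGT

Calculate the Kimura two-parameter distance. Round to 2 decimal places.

Of 31 sites, 1 differences are transitions and 4 are transversions, so P = 1/31 ≈ 0.032258 and Q = 4/31 ≈ 0.129032.
Under the Kimura two-parameter model, d = −½ ln(1 − 2P − Q) − ¼ ln(1 − 2Q).
1 − 2P − Q = 0.806452, giving −½ ln(0.806452) = 0.107555.
1 − 2Q = 0.741936, giving −¼ ln(0.741936) = 0.074623.
d = 0.107555 + 0.074623 = 0.182178.

0.18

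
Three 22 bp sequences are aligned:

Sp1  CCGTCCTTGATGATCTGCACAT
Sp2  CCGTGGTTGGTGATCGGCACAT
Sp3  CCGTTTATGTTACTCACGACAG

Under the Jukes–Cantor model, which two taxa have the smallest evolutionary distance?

Sp1 and Sp2

Sp1–Sp2: 4/22 differ, p = 0.182, d = 0.208.
Sp1–Sp3: 10/22 differ, p = 0.455, d = 0.699.
Sp2–Sp3: 10/22 differ, p = 0.455, d = 0.699.
The smallest distance is between Sp1 and Sp2.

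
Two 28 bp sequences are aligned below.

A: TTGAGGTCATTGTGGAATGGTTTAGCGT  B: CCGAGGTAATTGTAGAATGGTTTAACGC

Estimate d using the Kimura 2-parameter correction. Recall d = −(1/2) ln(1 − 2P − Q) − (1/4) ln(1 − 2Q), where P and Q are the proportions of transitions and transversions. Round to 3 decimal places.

0.268

Of 28 sites, 5 differences are transitions and 1 are transversions, so P = 5/28 ≈ 0.178571 and Q = 1/28 ≈ 0.035714.
Under the Kimura two-parameter model, d = −½ ln(1 − 2P − Q) − ¼ ln(1 − 2Q).
1 − 2P − Q = 0.607144, giving −½ ln(0.607144) = 0.249495.
1 − 2Q = 0.928572, giving −¼ ln(0.928572) = 0.018527.
d = 0.249495 + 0.018527 = 0.268022.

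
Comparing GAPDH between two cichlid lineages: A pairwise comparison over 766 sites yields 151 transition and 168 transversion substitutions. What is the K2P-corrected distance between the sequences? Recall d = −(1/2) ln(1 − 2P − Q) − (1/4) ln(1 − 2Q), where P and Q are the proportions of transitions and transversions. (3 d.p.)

0.620

P = 151/766 ≈ 0.197128 and Q = 168/766 ≈ 0.219321.
Under the Kimura two-parameter model, d = −½ ln(1 − 2P − Q) − ¼ ln(1 − 2Q).
1 − 2P − Q = 0.386423, giving −½ ln(0.386423) = 0.475411.
1 − 2Q = 0.561358, giving −¼ ln(0.561358) = 0.144349.
d = 0.475411 + 0.144349 = 0.619760.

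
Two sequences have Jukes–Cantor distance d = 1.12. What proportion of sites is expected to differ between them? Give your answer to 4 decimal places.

p = (3/4)(1 − e^(−4d/3)) = 0.75 × (1 − e^(-1.493333)) = 0.75 × (1 − 0.224623) = 0.581533.

0.5815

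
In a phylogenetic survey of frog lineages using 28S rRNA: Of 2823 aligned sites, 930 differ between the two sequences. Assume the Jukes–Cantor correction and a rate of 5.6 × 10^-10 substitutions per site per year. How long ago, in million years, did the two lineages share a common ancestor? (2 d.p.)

p = 930/2823 ≈ 0.329437.
d = −(3/4) ln(1 − 4p/3) = −0.75 ln(1 − 0.439249) = −0.75 ln(0.560751)
  = −0.75 × (-0.578478) = 0.433859 substitutions/site.
Under a molecular clock d = 2μt, so t = d/(2μ) = 0.433859 / (2 × 5.6 × 10^-10) = 387.37 million years.

387.37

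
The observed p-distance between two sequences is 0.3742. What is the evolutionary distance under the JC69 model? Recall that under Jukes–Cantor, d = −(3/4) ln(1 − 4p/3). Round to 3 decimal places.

0.518

d = −(3/4) ln(1 − 4p/3) = −0.75 ln(1 − 0.498933) = −0.75 ln(0.501067)
  = −0.75 × (-0.691015) = 0.518261 substitutions/site.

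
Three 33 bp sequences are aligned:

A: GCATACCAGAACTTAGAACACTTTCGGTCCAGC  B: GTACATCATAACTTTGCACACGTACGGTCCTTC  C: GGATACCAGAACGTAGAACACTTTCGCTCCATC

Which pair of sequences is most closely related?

A–B: 10/33 differ, p = 0.303, d = 0.388.
A–C: 4/33 differ, p = 0.121, d = 0.132.
B–C: 11/33 differ, p = 0.333, d = 0.441.
The smallest distance is between A and C.

A and C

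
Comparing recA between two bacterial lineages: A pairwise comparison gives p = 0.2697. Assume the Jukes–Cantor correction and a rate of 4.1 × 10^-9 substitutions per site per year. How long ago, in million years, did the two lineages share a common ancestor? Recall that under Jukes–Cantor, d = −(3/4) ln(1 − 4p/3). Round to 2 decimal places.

40.76

d = −(3/4) ln(1 − 4p/3) = −0.75 ln(1 − 0.3596) = −0.75 ln(0.6404)
  = −0.75 × (-0.445662) = 0.334247 substitutions/site.
Under a molecular clock d = 2μt, so t = d/(2μ) = 0.334247 / (2 × 4.1 × 10^-9) = 40.76 million years.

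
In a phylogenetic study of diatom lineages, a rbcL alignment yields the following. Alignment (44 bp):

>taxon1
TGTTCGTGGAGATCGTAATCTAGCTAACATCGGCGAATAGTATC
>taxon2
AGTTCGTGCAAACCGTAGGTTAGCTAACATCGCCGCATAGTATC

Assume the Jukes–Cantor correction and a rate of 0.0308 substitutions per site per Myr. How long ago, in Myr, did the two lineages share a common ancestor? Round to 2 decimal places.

The sequences differ at 9 of 44 sites (1, 9, 11, 13, 18, 19, 20, 33, 36), so p = 9/44 ≈ 0.204545.
d = −(3/4) ln(1 − 4p/3) = −0.75 ln(1 − 0.272727) = −0.75 ln(0.727273)
  = −0.75 × (-0.318453) = 0.238840 substitutions/site.
Under a molecular clock d = 2μt, so t = d/(2μ) = 0.238840 / (2 × 0.0308) = 3.88 Myr.

3.88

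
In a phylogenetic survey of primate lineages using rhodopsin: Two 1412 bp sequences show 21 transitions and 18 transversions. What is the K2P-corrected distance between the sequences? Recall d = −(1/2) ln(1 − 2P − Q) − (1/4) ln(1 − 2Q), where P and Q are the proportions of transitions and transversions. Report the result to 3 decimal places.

0.028

P = 21/1412 ≈ 0.014873 and Q = 18/1412 ≈ 0.012748.
Under the Kimura two-parameter model, d = −½ ln(1 − 2P − Q) − ¼ ln(1 − 2Q).
1 − 2P − Q = 0.957506, giving −½ ln(0.957506) = 0.021712.
1 − 2Q = 0.974504, giving −¼ ln(0.974504) = 0.006457.
d = 0.021712 + 0.006457 = 0.028169.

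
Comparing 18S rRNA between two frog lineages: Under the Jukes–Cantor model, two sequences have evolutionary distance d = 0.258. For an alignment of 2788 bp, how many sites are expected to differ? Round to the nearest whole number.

Invert JC69: p = (3/4)(1 − e^(−4d/3)) = 0.75 × (1 − e^(-0.344)) = 0.75 × (1 − 0.708929) = 0.218303.
Expected differing sites = pL ≈ 0.218303 × 2788 = 608.628764 ≈ 609.

609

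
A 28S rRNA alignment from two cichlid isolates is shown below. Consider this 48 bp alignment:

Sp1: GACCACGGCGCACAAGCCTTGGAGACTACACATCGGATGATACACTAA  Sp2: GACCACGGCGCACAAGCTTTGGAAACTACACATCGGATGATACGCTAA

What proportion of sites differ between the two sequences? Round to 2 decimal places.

0.06

The sequences differ at 3 of 48 positions (sites 18, 24, 44).
p = 3/48 = 0.0625 ≈ 0.06 (to 2 d.p.).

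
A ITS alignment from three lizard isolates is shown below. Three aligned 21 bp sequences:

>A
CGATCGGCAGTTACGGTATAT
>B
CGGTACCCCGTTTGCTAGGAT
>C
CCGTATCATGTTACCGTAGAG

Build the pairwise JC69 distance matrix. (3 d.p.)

A–B: 12/21 sites differ → p ≈ 0.571429, d = −0.75 ln(1 − 0.761905) = 1.076314 ≈ 1.076.
A–C: 10/21 sites differ → p ≈ 0.47619, d = −0.75 ln(1 − 0.63492) = 0.755729 ≈ 0.756.
B–C: 10/21 sites differ → p ≈ 0.47619, d = −0.75 ln(1 − 0.63492) = 0.755729 ≈ 0.756.

d(A,B) = 1.076, d(A,C) = 0.756, d(B,C) = 0.756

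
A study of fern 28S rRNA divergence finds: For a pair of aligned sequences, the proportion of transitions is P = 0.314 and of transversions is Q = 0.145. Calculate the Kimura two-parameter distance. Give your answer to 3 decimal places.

Under the Kimura two-parameter model, d = −½ ln(1 − 2P − Q) − ¼ ln(1 − 2Q).
1 − 2P − Q = 0.227, giving −½ ln(0.227) = 0.741403.
1 − 2Q = 0.71, giving −¼ ln(0.71) = 0.085623.
d = 0.741403 + 0.085623 = 0.827026.

0.827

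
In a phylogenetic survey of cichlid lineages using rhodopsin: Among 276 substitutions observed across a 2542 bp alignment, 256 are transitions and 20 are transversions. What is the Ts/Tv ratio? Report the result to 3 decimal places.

12.800

R = 256/20 = 12.800.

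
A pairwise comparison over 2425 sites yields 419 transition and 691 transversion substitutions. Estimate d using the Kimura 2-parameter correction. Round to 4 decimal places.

0.7088

P = 419/2425 ≈ 0.172784 and Q = 691/2425 ≈ 0.284948.
Under the Kimura two-parameter model, d = −½ ln(1 − 2P − Q) − ¼ ln(1 − 2Q).
1 − 2P − Q = 0.369484, giving −½ ln(0.369484) = 0.497824.
1 − 2Q = 0.430104, giving −¼ ln(0.430104) = 0.210932.
d = 0.497824 + 0.210932 = 0.708756.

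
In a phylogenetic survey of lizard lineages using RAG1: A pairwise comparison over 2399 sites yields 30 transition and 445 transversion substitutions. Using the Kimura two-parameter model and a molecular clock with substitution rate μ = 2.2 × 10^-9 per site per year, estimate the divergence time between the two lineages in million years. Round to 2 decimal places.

P = 30/2399 ≈ 0.012505 and Q = 445/2399 ≈ 0.185494.
Under the Kimura two-parameter model, d = −½ ln(1 − 2P − Q) − ¼ ln(1 − 2Q).
1 − 2P − Q = 0.789496, giving −½ ln(0.789496) = 0.118180.
1 − 2Q = 0.629012, giving −¼ ln(0.629012) = 0.115901.
d = 0.118180 + 0.115901 = 0.234081.
Under a molecular clock d = 2μt, so t = d/(2μ) = 0.234081 / (2 × 2.2 × 10^-9) = 53.20 million years.

53.20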